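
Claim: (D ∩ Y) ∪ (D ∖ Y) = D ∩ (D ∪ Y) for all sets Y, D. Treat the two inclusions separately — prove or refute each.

Both inclusions hold.

(⟹) Let x ∈ (D ∩ Y) ∪ (D ∖ Y). Then either x ∈ D and x ∉ Y; or x ∈ Y ∩ D. In each case x ∈ D ∩ (D ∪ Y), so (D ∩ Y) ∪ (D ∖ Y) ⊆ D ∩ (D ∪ Y).

(⟸) Let x ∈ D ∩ (D ∪ Y). Then either x ∈ D and x ∉ Y; or x ∈ Y ∩ D. In each case x ∈ (D ∩ Y) ∪ (D ∖ Y), so D ∩ (D ∪ Y) ⊆ (D ∩ Y) ∪ (D ∖ Y).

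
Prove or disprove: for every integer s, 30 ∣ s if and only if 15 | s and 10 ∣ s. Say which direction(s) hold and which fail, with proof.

Equivalent; both directions hold.

Forward direction. If 30 ∣ s, write s = 30q. Since 30 = 2·15, s = 15·(2q), so 15 ∣ s; and since 30 = 3·10, s = 10·(3q), so 10 ∣ s.

Converse. Suppose 15 ∣ s and 10 ∣ s. Any common multiple of 15 and 10 is a multiple of their lcm; here lcm(15, 10) = 15·10/gcd(15, 10) = 150/5 = 30, so 30 ∣ s.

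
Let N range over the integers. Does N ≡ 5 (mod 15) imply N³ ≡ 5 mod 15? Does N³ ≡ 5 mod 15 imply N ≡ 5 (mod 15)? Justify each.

(⟹) Suppose N ≡ 5 (mod 15). Write N = 15j + 5. Then (15j + 5)³ = 3375j³ + 3375j² + 1125j + 125 = 15(225j³ + 225j² + 75j + 8) + 5, so N³ ≡ 5 (mod 15).

(⟸) Conversely, suppose N³ ≡ 5 (mod 15). The only residue r in {0, …, 14} with r³ ≡ 5 (mod 15) is r = 5, so N ≡ 5 (mod 15).

The biconditional holds.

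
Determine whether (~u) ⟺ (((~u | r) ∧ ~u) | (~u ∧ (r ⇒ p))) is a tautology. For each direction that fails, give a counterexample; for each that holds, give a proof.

(⟸) Assume the antecedent. If u is true, the antecedent cannot hold. If u is false, ~u reduces to true regardless of the other variables. Either way ~u holds.

(⟹) Assume the antecedent. If u is true, the antecedent cannot hold. If u is false, the consequent reduces to true regardless of the other variables. Either way the consequent holds.

Equivalent; both directions hold.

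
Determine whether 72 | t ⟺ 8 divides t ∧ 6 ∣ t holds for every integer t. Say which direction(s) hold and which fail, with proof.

Not equivalent: only (⇒) holds.

Forward direction. If 72 ∣ t, write t = 72q. Since 72 = 9·8, t = 8·(9q), so 8 ∣ t; and since 72 = 12·6, t = 6·(12q), so 6 ∣ t.

Converse. This fails: take t = 24. Both 8 ∣ 24 and 6 ∣ 24, yet 24 is not a multiple of 72 (since 24 = 0·72 + 24), so 72 ∤ 24.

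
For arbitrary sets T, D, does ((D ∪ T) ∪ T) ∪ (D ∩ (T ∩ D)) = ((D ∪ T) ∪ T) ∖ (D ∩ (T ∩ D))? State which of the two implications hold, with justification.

Only the reverse inclusion holds.

Forward inclusion. This inclusion fails. Take T = {1}, D = {1}; then 1 ∈ ((D ∪ T) ∪ T) ∪ (D ∩ (T ∩ D)) but 1 ∉ ((D ∪ T) ∪ T) ∖ (D ∩ (T ∩ D)).

Reverse inclusion. Let x ∈ ((D ∪ T) ∪ T) ∖ (D ∩ (T ∩ D)). Then either x ∈ T and x ∉ D; or x ∈ D and x ∉ T. In each case x ∈ ((D ∪ T) ∪ T) ∪ (D ∩ (T ∩ D)), so ((D ∪ T) ∪ T) ∖ (D ∩ (T ∩ D)) ⊆ ((D ∪ T) ∪ T) ∪ (D ∩ (T ∩ D)).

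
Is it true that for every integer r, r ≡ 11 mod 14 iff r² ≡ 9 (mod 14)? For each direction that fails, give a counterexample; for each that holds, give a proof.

(⟹) Suppose r ≡ 11 mod 14. Write r = 14j + 11. Then (14j + 11)² = 196j² + 308j + 121 = 14(14j² + 22j + 8) + 9, so r² ≡ 9 (mod 14).

(⟸) This fails: take r = 3. Then 3² = 9 ≡ 9 (mod 14), yet 3 ≡ 3 (mod 14), not 11.

Only the forward direction holds.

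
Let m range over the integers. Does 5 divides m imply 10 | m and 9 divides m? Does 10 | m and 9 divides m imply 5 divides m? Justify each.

(⟹) This fails: take m = 5. Certainly 5 ∣ 5, but 10 ∤ 5.

(⟸) Suppose 10 ∣ m and 9 ∣ m. Any common multiple of 10 and 9 is a multiple of their lcm; here gcd(10, 9) = 1, so lcm(10, 9) = 10·9 = 90, so 90 ∣ m. Since 5 ∣ 90, it follows that 5 ∣ m.

Only the reverse direction holds.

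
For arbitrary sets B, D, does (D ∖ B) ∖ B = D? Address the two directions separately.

The sets are not equal: only the forward inclusion holds.

(⟹) Let x ∈ (D ∖ B) ∖ B. Then x ∈ D and x ∉ B, from which x ∈ D.

(⟸) This inclusion fails. Take B = {1}, D = {1}; then 1 ∈ D but 1 ∉ (D ∖ B) ∖ B.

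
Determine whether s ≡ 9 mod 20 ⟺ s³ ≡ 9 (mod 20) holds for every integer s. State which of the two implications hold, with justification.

Both directions hold; the statement is true.

[⇒] Suppose s ≡ 9 mod 20. Write s = 20j + 9. Then (20j + 9)³ = 8000j³ + 10800j² + 4860j + 729 = 20(400j³ + 540j² + 243j + 36) + 9, so s³ ≡ 9 (mod 20).

[⇐] Conversely, suppose s³ ≡ 9 (mod 20). The only residue r in {0, …, 19} with r³ ≡ 9 (mod 20) is r = 9, so s ≡ 9 (mod 20).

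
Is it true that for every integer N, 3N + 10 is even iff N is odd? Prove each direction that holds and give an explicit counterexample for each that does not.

Forward direction. This fails: N = 0 gives 3N + 10 = 10, which is even, but 0 is even, not odd.

Converse. This also fails: N = 3 is odd, but 3N + 10 = 19 is odd, not even.

Neither implication holds.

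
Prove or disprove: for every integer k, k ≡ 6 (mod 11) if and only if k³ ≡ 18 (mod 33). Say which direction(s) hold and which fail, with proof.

Converse. The residues r modulo 33 with r³ ≡ 18 (mod 33) are exactly {6}, and each is ≡ 6 (mod 11).

Forward direction. This fails: take k = 17. Then 17 ≡ 6 (mod 11), but 17³ = 4913 ≡ 29 (mod 33), not 18.

(⇒) fails; (⇐) holds.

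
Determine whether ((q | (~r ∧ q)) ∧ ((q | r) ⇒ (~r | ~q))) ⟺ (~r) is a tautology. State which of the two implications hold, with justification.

(⟹) Assume the antecedent. If r is true, the antecedent cannot hold. If r is false, ~r reduces to true regardless of the other variables. Either way ~r holds.

(⟸) This fails. Under r = F, q = F, the left side is false but the right side is true.

Only the forward implication holds.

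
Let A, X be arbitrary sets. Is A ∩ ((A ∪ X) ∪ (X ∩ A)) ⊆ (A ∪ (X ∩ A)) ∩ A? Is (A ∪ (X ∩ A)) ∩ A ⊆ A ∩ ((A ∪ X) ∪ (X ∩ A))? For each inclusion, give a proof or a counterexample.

Both inclusions hold; the sets are equal.

(⊆) Let x ∈ A ∩ ((A ∪ X) ∪ (X ∩ A)). Then either x ∈ A and x ∉ X; or x ∈ A ∩ X. In each case x ∈ (A ∪ (X ∩ A)) ∩ A, so A ∩ ((A ∪ X) ∪ (X ∩ A)) ⊆ (A ∪ (X ∩ A)) ∩ A.

(⊇) Let x ∈ (A ∪ (X ∩ A)) ∩ A. Then either x ∈ A and x ∉ X; or x ∈ A ∩ X. In each case x ∈ A ∩ ((A ∪ X) ∪ (X ∩ A)), so (A ∪ (X ∩ A)) ∩ A ⊆ A ∩ ((A ∪ X) ∪ (X ∩ A)).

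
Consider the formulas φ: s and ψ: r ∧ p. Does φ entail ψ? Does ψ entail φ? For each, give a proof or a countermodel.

(⟹) This fails. Under s = T, r = F, p = F, the left side is true but the right side is false.

(⟸) This fails. Under s = F, r = T, p = T, the left side is false but the right side is true.

Both directions fail.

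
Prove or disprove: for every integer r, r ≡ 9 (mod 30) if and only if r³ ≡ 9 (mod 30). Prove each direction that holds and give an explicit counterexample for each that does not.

Both implications hold.

Forward direction. Suppose r ≡ 9 (mod 30). Write r = 30j + 9. Then (30j + 9)³ = 27000j³ + 24300j² + 7290j + 729 = 30(900j³ + 810j² + 243j + 24) + 9, so r³ ≡ 9 (mod 30).

Converse. Suppose r³ ≡ 9 (mod 30). The only residue r in {0, …, 29} with r³ ≡ 9 (mod 30) is r = 9, so r ≡ 9 (mod 30).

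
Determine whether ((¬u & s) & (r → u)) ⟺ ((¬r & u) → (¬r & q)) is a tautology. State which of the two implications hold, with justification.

(⟹) Assume the antecedent. If u is true, the antecedent cannot hold. If u is false, (¬r & u) → (¬r & q) reduces to true regardless of the other variables. Either way (¬r & u) → (¬r & q) holds.

(⟸) This fails. Under u = F, q = F, r = F, s = F, the left side is false but the right side is true.

(⇒) holds; (⇐) fails.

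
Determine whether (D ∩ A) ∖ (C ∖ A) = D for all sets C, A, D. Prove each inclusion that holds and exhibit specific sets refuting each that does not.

The sets are not equal: only the forward inclusion holds.

(⊇) This inclusion fails. Take C = ∅, A = ∅, D = {1}; then 1 ∈ D but 1 ∉ (D ∩ A) ∖ (C ∖ A).

(⊆) Let x ∈ (D ∩ A) ∖ (C ∖ A). Then either x ∈ A ∩ D and x ∉ C; or x ∈ C ∩ A ∩ D. In each case x ∈ D, so (D ∩ A) ∖ (C ∖ A) ⊆ D.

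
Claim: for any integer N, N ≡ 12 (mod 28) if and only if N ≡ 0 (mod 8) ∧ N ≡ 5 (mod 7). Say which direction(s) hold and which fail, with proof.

The forward direction fails; the converse holds.

Forward direction. This fails: N = 12 gives 12 ≡ 12 (mod 28) but 12 ≡ 4 (mod 8), so the conjunction on the right does not hold.

Converse. If N ≡ 0 (mod 8) and N ≡ 5 (mod 7), then by the Chinese remainder theorem N ≡ 40 (mod 56). Since 40 ≡ 12 (mod 28) and 28 ∣ 56, we get N ≡ 12 (mod 28).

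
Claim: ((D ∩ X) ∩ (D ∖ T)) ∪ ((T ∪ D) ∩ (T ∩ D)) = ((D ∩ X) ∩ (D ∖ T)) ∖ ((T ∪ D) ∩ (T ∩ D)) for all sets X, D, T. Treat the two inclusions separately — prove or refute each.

(⊆) This inclusion fails. Take X = ∅, D = {1}, T = {1}; then 1 ∈ ((D ∩ X) ∩ (D ∖ T)) ∪ ((T ∪ D) ∩ (T ∩ D)) but 1 ∉ ((D ∩ X) ∩ (D ∖ T)) ∖ ((T ∪ D) ∩ (T ∩ D)).

(⊇) Let x ∈ ((D ∩ X) ∩ (D ∖ T)) ∖ ((T ∪ D) ∩ (T ∩ D)). Then x ∈ X ∩ D and x ∉ T, from which x ∈ ((D ∩ X) ∩ (D ∖ T)) ∪ ((T ∪ D) ∩ (T ∩ D)).

(⊆) fails; (⊇) holds.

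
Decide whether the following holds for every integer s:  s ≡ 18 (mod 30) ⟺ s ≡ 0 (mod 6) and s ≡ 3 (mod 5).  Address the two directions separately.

Both implications hold.

(⟸) If s ≡ 0 (mod 6) and s ≡ 3 (mod 5), then by the Chinese remainder theorem s ≡ 18 (mod 30). This is exactly s ≡ 18 (mod 30).

(⟹) Suppose s ≡ 18 (mod 30); write s = 30j + 18. Since 6 ∣ 30, reducing mod 6 gives s ≡ 18 ≡ 0 (mod 6); since 5 ∣ 30, reducing mod 5 gives s ≡ 18 ≡ 3 (mod 5).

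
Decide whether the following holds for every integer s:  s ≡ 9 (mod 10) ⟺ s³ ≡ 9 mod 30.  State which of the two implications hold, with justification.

Not equivalent: only (⇐) holds.

Converse. The residues r modulo 30 with r³ ≡ 9 (mod 30) are exactly {9}, and each is ≡ 9 (mod 10).

Forward direction. This fails: take s = 19. Then 19 ≡ 9 (mod 10), but 19³ = 6859 ≡ 19 (mod 30), not 9.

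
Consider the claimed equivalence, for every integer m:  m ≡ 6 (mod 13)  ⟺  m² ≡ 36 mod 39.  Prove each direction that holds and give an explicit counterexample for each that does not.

[⇒] This fails: take m = 19. Then 19 ≡ 6 (mod 13), but 19² = 361 ≡ 10 (mod 39), not 36.

[⇐] This fails: take m = 33. Then 33² = 1089 ≡ 36 (mod 39), yet 33 ≡ 7 (mod 13), not 6.

Both directions fail.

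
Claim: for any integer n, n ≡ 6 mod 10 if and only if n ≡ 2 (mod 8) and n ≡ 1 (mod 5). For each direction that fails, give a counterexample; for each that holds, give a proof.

Only the converse holds.

Forward direction. This fails: n = 16 gives 16 ≡ 6 (mod 10) but 16 ≡ 0 (mod 8), so the conjunction on the right does not hold.

Converse. If n ≡ 2 (mod 8) and n ≡ 1 (mod 5), then by the Chinese remainder theorem n ≡ 26 (mod 40). Since 26 ≡ 6 (mod 10) and 10 ∣ 40, we get n ≡ 6 (mod 10).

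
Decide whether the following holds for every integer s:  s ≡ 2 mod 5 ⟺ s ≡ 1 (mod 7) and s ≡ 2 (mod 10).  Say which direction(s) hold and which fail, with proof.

Forward direction. This fails: s = 32 gives 32 ≡ 2 (mod 5) but 32 ≡ 4 (mod 7), so the conjunction on the right does not hold.

Converse. If s ≡ 1 (mod 7) and s ≡ 2 (mod 10), then by the Chinese remainder theorem s ≡ 22 (mod 70). Since 22 ≡ 2 (mod 5) and 5 ∣ 70, we get s ≡ 2 (mod 5).

Only the converse holds.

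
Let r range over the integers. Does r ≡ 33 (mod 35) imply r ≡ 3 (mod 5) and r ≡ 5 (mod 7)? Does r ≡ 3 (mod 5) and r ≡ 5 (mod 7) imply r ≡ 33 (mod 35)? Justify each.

Both directions hold.

Converse. If r ≡ 3 (mod 5) and r ≡ 5 (mod 7), then by the Chinese remainder theorem r ≡ 33 (mod 35). This is exactly r ≡ 33 (mod 35).

Forward direction. Suppose r ≡ 33 (mod 35); write r = 35j + 33. Since 5 ∣ 35, reducing mod 5 gives r ≡ 33 ≡ 3 (mod 5); since 7 ∣ 35, reducing mod 7 gives r ≡ 33 ≡ 5 (mod 7).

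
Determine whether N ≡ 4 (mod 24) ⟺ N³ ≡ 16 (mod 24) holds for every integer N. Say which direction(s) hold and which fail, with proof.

(⇒) holds; (⇐) fails.

[⇒] Suppose N ≡ 4 (mod 24). Write N = 24j + 4. Then (24j + 4)³ = 13824j³ + 6912j² + 1152j + 64 = 24(576j³ + 288j² + 48j + 2) + 16, so N³ ≡ 16 (mod 24).

[⇐] This fails: take N = 10. Then 10³ = 1000 ≡ 16 (mod 24), yet 10 ≡ 10 (mod 24), not 4.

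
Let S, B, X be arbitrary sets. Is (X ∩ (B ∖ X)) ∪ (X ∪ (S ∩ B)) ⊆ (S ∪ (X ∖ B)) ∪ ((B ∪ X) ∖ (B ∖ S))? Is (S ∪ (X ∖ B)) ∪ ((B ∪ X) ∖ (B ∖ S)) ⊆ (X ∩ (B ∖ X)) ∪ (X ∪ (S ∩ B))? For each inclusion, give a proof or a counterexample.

(⟹) This inclusion fails. Take S = ∅, B = {1}, X = {1}; then 1 ∈ (X ∩ (B ∖ X)) ∪ (X ∪ (S ∩ B)) but 1 ∉ (S ∪ (X ∖ B)) ∪ ((B ∪ X) ∖ (B ∖ S)).

(⟸) This inclusion fails. Take S = {1}, B = ∅, X = ∅; then 1 ∈ (S ∪ (X ∖ B)) ∪ ((B ∪ X) ∖ (B ∖ S)) but 1 ∉ (X ∩ (B ∖ X)) ∪ (X ∪ (S ∩ B)).

Neither inclusion holds.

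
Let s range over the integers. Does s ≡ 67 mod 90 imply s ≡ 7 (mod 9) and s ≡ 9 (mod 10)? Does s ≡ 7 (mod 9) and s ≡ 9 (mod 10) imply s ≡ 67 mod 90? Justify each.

(⇒) This fails: s = 67 gives 67 ≡ 67 (mod 90) but 67 ≡ 4 (mod 9), so the conjunction on the right does not hold.

(⇐) This fails: s = 79 satisfies both congruences on the right (79 ≡ 7 mod 9 and 79 ≡ 9 mod 10) yet 79 ≡ 79 (mod 90), not 67.

(⇒) fails and (⇐) fails.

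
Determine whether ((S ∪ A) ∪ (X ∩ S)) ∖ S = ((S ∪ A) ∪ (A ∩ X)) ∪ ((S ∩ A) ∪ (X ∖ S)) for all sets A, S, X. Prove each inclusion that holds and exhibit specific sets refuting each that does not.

Forward inclusion. Let x ∈ ((S ∪ A) ∪ (X ∩ S)) ∖ S. Then either x ∈ A and x ∉ S, X; or x ∈ A ∩ X and x ∉ S. In each case x ∈ ((S ∪ A) ∪ (A ∩ X)) ∪ ((S ∩ A) ∪ (X ∖ S)), so ((S ∪ A) ∪ (X ∩ S)) ∖ S ⊆ ((S ∪ A) ∪ (A ∩ X)) ∪ ((S ∩ A) ∪ (X ∖ S)).

Reverse inclusion. This inclusion fails. Take A = ∅, S = {1}, X = ∅; then 1 ∈ ((S ∪ A) ∪ (A ∩ X)) ∪ ((S ∩ A) ∪ (X ∖ S)) but 1 ∉ ((S ∪ A) ∪ (X ∩ S)) ∖ S.

Only the forward inclusion holds.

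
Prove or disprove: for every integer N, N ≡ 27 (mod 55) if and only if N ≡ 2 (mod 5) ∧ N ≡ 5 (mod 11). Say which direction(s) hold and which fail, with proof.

[⇒] Suppose N ≡ 27 (mod 55); write N = 55j + 27. Since 5 ∣ 55, reducing mod 5 gives N ≡ 27 ≡ 2 (mod 5); since 11 ∣ 55, reducing mod 11 gives N ≡ 27 ≡ 5 (mod 11).

[⇐] Conversely, if N ≡ 2 (mod 5) and N ≡ 5 (mod 11), then by the Chinese remainder theorem N ≡ 27 (mod 55). This is exactly N ≡ 27 (mod 55).

Both directions hold; the statement is true.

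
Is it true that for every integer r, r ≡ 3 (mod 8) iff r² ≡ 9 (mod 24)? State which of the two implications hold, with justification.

(⇒) This fails: take r = 11. Then 11 ≡ 3 (mod 8), but 11² = 121 ≡ 1 (mod 24), not 9.

(⇐) This fails: take r = 9. Then 9² = 81 ≡ 9 (mod 24), yet 9 ≡ 1 (mod 8), not 3.

Neither implication holds.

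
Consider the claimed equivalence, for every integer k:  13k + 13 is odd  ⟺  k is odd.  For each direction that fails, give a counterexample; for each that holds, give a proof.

(⟹) This fails: k = 0 gives 13k + 13 = 13, which is odd, but 0 is even, not odd.

(⟸) This also fails: k = 3 is odd, but 13k + 13 = 52 is even, not odd.

Neither direction holds.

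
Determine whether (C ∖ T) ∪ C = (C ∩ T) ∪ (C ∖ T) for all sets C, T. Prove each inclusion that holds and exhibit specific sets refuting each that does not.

(⟹) Let x ∈ (C ∖ T) ∪ C. Then either x ∈ C and x ∉ T; or x ∈ C ∩ T. In each case x ∈ (C ∩ T) ∪ (C ∖ T), so (C ∖ T) ∪ C ⊆ (C ∩ T) ∪ (C ∖ T).

(⟸) Let x ∈ (C ∩ T) ∪ (C ∖ T). Then either x ∈ C and x ∉ T; or x ∈ C ∩ T. In each case x ∈ (C ∖ T) ∪ C, so (C ∩ T) ∪ (C ∖ T) ⊆ (C ∖ T) ∪ C.

Both inclusions hold.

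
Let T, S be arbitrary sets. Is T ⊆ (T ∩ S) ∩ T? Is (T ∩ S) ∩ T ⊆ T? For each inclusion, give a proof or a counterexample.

The sets are not equal: only the reverse inclusion holds.

Forward inclusion. This inclusion fails. Take T = {1}, S = ∅; then 1 ∈ T but 1 ∉ (T ∩ S) ∩ T.

Reverse inclusion. Let x ∈ (T ∩ S) ∩ T. Then x ∈ T ∩ S, from which x ∈ T.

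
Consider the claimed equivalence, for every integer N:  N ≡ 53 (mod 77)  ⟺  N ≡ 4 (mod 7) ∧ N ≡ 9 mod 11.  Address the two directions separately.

Forward direction. Suppose N ≡ 53 (mod 77); write N = 77j + 53. Since 7 ∣ 77, reducing mod 7 gives N ≡ 53 ≡ 4 (mod 7); since 11 ∣ 77, reducing mod 11 gives N ≡ 53 ≡ 9 (mod 11).

Converse. If N ≡ 4 (mod 7) and N ≡ 9 (mod 11), then by the Chinese remainder theorem N ≡ 53 (mod 77). This is exactly N ≡ 53 (mod 77).

Both directions hold; the statement is true.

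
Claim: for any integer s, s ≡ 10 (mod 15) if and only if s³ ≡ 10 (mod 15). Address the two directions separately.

(⇒) Suppose s ≡ 10 (mod 15). Write s = 15j + 10. Then (15j + 10)³ = 3375j³ + 6750j² + 4500j + 1000 = 15(225j³ + 450j² + 300j + 66) + 10, so s³ ≡ 10 (mod 15).

(⇐) Conversely, suppose s³ ≡ 10 (mod 15). The only residue r in {0, …, 14} with r³ ≡ 10 (mod 15) is r = 10, so s ≡ 10 (mod 15).

Equivalent; both directions hold.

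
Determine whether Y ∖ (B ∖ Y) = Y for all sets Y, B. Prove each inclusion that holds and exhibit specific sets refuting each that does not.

Both inclusions hold; the sets are equal.

(⟹) Let x ∈ Y ∖ (B ∖ Y). Then either x ∈ Y and x ∉ B; or x ∈ Y ∩ B. In each case x ∈ Y, so Y ∖ (B ∖ Y) ⊆ Y.

(⟸) Let x ∈ Y. Then either x ∈ Y and x ∉ B; or x ∈ Y ∩ B. In each case x ∈ Y ∖ (B ∖ Y), so Y ⊆ Y ∖ (B ∖ Y).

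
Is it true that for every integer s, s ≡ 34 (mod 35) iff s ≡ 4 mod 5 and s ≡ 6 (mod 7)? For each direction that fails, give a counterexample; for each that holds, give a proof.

(⟹) Suppose s ≡ 34 (mod 35); write s = 35j + 34. Since 5 ∣ 35, reducing mod 5 gives s ≡ 34 ≡ 4 (mod 5); since 7 ∣ 35, reducing mod 7 gives s ≡ 34 ≡ 6 (mod 7).

(⟸) Conversely, if s ≡ 4 (mod 5) and s ≡ 6 (mod 7), then by the Chinese remainder theorem s ≡ 34 (mod 35). This is exactly s ≡ 34 (mod 35).

Equivalent; both directions hold.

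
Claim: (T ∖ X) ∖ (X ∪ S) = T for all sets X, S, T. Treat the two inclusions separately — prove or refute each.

Only the forward inclusion holds.

Reverse inclusion. This inclusion fails. Take X = {1}, S = ∅, T = {1}; then 1 ∈ T but 1 ∉ (T ∖ X) ∖ (X ∪ S).

Forward inclusion. Let x ∈ (T ∖ X) ∖ (X ∪ S). Then x ∈ T and x ∉ X, S, from which x ∈ T.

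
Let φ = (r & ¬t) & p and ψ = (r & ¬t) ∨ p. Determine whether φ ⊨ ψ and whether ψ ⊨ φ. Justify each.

[⇐] This fails. Under t = F, r = T, p = F, the left side is false but the right side is true.

[⇒] Assume the antecedent. If t is true, the antecedent cannot hold. If t is false, the antecedent forces (t = F, r = T, p = T), and (r & ¬t) ∨ p holds there. Either way (r & ¬t) ∨ p holds.

The forward direction holds; the converse fails.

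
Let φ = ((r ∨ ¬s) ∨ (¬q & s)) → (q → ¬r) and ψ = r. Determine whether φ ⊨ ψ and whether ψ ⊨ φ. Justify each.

[⇒] This fails. Under q = F, r = F, s = F, the left side is true but the right side is false.

[⇐] This fails. Under q = T, r = T, s = F, the left side is false but the right side is true.

Both directions fail.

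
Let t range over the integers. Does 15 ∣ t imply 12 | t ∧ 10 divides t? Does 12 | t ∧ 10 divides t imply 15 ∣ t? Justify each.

The forward direction fails; the converse holds.

[⇐] Suppose 12 ∣ t and 10 ∣ t. Any common multiple of 12 and 10 is a multiple of their lcm; here lcm(12, 10) = 12·10/gcd(12, 10) = 120/2 = 60, so 60 ∣ t. Since 15 ∣ 60, it follows that 15 ∣ t.

[⇒] This fails: take t = 15. Certainly 15 ∣ 15, but 12 ∤ 15.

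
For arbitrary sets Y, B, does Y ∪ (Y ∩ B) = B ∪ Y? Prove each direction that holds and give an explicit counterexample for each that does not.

Forward inclusion. Let x ∈ Y ∪ (Y ∩ B). Then either x ∈ Y and x ∉ B; or x ∈ Y ∩ B. In each case x ∈ B ∪ Y, so Y ∪ (Y ∩ B) ⊆ B ∪ Y.

Reverse inclusion. This inclusion fails. Take Y = ∅, B = {1}; then 1 ∈ B ∪ Y but 1 ∉ Y ∪ (Y ∩ B).

Only the forward inclusion holds.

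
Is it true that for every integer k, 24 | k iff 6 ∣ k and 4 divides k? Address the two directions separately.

(⟹) If 24 ∣ k, write k = 24q. Since 24 = 4·6, k = 6·(4q), so 6 ∣ k; and since 24 = 6·4, k = 4·(6q), so 4 ∣ k.

(⟸) This fails: take k = 12. Both 6 ∣ 12 and 4 ∣ 12, yet 12 is not a multiple of 24 (since 12 = 0·24 + 12), so 24 ∤ 12.

Only the forward direction holds.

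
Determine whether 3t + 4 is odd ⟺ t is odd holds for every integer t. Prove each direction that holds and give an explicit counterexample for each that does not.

Both directions hold; the statement is true.

Converse. Suppose t is odd; write t = 2j + 1. Then 3t + 4 = 3·(2j + 1) + 4 = 2·3j + 7, which is odd.

Forward direction. Suppose 3t + 4 is odd. Since 3 is odd, 3t and t have the same parity, so 3t + 4 ≡ t + 4 (mod 2). As 4 is even, 3t + 4 is odd exactly when t is odd. Thus t is odd.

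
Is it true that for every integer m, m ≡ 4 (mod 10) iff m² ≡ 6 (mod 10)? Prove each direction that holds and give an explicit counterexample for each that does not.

(→) Suppose m ≡ 4 (mod 10). Write m = 10j + 4. Then (10j + 4)² = 100j² + 80j + 16 = 10(10j² + 8j + 1) + 6, so m² ≡ 6 (mod 10).

(←) This fails: take m = 6. Then 6² = 36 ≡ 6 (mod 10), yet 6 ≡ 6 (mod 10), not 4.

The forward direction holds; the converse fails.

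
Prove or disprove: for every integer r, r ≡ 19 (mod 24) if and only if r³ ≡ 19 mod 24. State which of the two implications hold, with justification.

(⇐) Suppose r³ ≡ 19 (mod 24). The only residue r in {0, …, 23} with r³ ≡ 19 (mod 24) is r = 19, so r ≡ 19 (mod 24).

(⇒) Suppose r ≡ 19 (mod 24). Write r = 24j + 19. Then (24j + 19)³ = 13824j³ + 32832j² + 25992j + 6859 = 24(576j³ + 1368j² + 1083j + 285) + 19, so r³ ≡ 19 (mod 24).

Both directions hold; the statement is true.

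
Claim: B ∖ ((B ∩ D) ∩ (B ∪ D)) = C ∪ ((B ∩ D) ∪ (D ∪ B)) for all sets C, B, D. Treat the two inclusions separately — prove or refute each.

The sets are not equal: only the forward inclusion holds.

Reverse inclusion. This inclusion fails. Take C = {1}, B = ∅, D = ∅; then 1 ∈ C ∪ ((B ∩ D) ∪ (D ∪ B)) but 1 ∉ B ∖ ((B ∩ D) ∩ (B ∪ D)).

Forward inclusion. Let x ∈ B ∖ ((B ∩ D) ∩ (B ∪ D)). Then either x ∈ B and x ∉ C, D; or x ∈ C ∩ B and x ∉ D. In each case x ∈ C ∪ ((B ∩ D) ∪ (D ∪ B)), so B ∖ ((B ∩ D) ∩ (B ∪ D)) ⊆ C ∪ ((B ∩ D) ∪ (D ∪ B)).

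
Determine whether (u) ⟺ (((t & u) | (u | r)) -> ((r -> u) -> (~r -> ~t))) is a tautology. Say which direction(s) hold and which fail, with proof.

Forward direction. This fails. Under u = T, r = F, t = T, the left side is true but the right side is false.

Converse. This fails. Under u = F, r = F, t = F, the left side is false but the right side is true.

Neither direction holds.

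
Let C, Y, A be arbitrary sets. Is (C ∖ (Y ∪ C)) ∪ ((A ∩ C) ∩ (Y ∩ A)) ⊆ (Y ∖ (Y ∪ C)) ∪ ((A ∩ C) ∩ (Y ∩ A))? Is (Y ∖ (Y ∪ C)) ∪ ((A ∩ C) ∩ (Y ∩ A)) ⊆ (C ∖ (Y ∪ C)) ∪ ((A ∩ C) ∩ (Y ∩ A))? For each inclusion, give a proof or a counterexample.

(⊆) Let x ∈ (C ∖ (Y ∪ C)) ∪ ((A ∩ C) ∩ (Y ∩ A)). Then x ∈ C ∩ Y ∩ A, from which x ∈ (Y ∖ (Y ∪ C)) ∪ ((A ∩ C) ∩ (Y ∩ A)).

(⊇) Let x ∈ (Y ∖ (Y ∪ C)) ∪ ((A ∩ C) ∩ (Y ∩ A)). Then x ∈ C ∩ Y ∩ A, from which x ∈ (C ∖ (Y ∪ C)) ∪ ((A ∩ C) ∩ (Y ∩ A)).

The two sets are equal.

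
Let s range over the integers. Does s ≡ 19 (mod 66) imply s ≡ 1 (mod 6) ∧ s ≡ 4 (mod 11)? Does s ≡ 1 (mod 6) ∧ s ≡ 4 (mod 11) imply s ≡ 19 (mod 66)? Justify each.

Neither direction holds.

[⇒] This fails: s = 19 gives 19 ≡ 19 (mod 66) but 19 ≡ 8 (mod 11), so the conjunction on the right does not hold.

[⇐] This fails: s = 37 satisfies both congruences on the right (37 ≡ 1 mod 6 and 37 ≡ 4 mod 11) yet 37 ≡ 37 (mod 66), not 19.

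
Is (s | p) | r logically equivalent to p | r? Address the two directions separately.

(⟹) This fails. Under s = T, p = F, r = F, the left side is true but the right side is false.

(⟸) Assume the antecedent. If p is true, (s | p) | r reduces to true regardless of the other variables. If p is false, the antecedent forces (s = F, p = F, r = T) or (s = T, p = F, r = T), and (s | p) | r holds there. Either way (s | p) | r holds.

Only the converse holds.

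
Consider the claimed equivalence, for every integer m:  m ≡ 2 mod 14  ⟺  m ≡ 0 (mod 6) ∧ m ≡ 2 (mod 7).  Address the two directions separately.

Converse. If m ≡ 0 (mod 6) and m ≡ 2 (mod 7), then by the Chinese remainder theorem m ≡ 30 (mod 42). Since 30 ≡ 2 (mod 14) and 14 ∣ 42, we get m ≡ 2 (mod 14).

Forward direction. This fails: m = 16 gives 16 ≡ 2 (mod 14) but 16 ≡ 4 (mod 6), so the conjunction on the right does not hold.

Not equivalent: only (⇐) holds.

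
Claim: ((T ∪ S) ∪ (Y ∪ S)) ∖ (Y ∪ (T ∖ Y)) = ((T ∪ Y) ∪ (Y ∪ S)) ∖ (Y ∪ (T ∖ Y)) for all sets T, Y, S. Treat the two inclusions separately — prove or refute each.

Both inclusions hold.

Forward inclusion. Let x ∈ ((T ∪ S) ∪ (Y ∪ S)) ∖ (Y ∪ (T ∖ Y)). Then x ∈ S and x ∉ T, Y, from which x ∈ ((T ∪ Y) ∪ (Y ∪ S)) ∖ (Y ∪ (T ∖ Y)).

Reverse inclusion. Let x ∈ ((T ∪ Y) ∪ (Y ∪ S)) ∖ (Y ∪ (T ∖ Y)). Then x ∈ S and x ∉ T, Y, from which x ∈ ((T ∪ S) ∪ (Y ∪ S)) ∖ (Y ∪ (T ∖ Y)).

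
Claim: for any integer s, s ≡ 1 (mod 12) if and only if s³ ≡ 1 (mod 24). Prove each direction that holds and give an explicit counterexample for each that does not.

(⟸) The residues r modulo 24 with r³ ≡ 1 (mod 24) are exactly {1}, and each is ≡ 1 (mod 12).

(⟹) This fails: take s = 13. Then 13 ≡ 1 (mod 12), but 13³ = 2197 ≡ 13 (mod 24), not 1.

(⇒) fails; (⇐) holds.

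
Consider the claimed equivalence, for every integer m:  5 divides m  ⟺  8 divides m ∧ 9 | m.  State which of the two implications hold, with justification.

Forward direction. This fails: take m = 5. Certainly 5 ∣ 5, but 8 ∤ 5.

Converse. This fails: take m = 72. Both 8 ∣ 72 and 9 ∣ 72, yet 72 is not a multiple of 5 (since 72 = 14·5 + 2), so 5 ∤ 72.

Neither implication holds.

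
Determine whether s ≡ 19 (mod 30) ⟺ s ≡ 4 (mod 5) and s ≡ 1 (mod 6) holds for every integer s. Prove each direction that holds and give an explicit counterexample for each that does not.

(⟸) If s ≡ 4 (mod 5) and s ≡ 1 (mod 6), then by the Chinese remainder theorem s ≡ 19 (mod 30). This is exactly s ≡ 19 (mod 30).

(⟹) Suppose s ≡ 19 (mod 30); write s = 30j + 19. Since 5 ∣ 30, reducing mod 5 gives s ≡ 19 ≡ 4 (mod 5); since 6 ∣ 30, reducing mod 6 gives s ≡ 19 ≡ 1 (mod 6).

Both directions hold; the statement is true.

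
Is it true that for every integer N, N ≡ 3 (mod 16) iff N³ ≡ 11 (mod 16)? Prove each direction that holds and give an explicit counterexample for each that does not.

The biconditional holds.

[⇒] Suppose N ≡ 3 (mod 16). Write N = 16j + 3. Then (16j + 3)³ = 4096j³ + 2304j² + 432j + 27 = 16(256j³ + 144j² + 27j + 1) + 11, so N³ ≡ 11 (mod 16).

[⇐] Conversely, suppose N³ ≡ 11 (mod 16). The only residue r in {0, …, 15} with r³ ≡ 11 (mod 16) is r = 3, so N ≡ 3 (mod 16).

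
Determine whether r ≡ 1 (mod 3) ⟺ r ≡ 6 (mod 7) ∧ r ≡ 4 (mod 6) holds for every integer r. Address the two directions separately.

Only the reverse direction holds.

(⇐) If r ≡ 6 (mod 7) and r ≡ 4 (mod 6), then by the Chinese remainder theorem r ≡ 34 (mod 42). Since 34 ≡ 1 (mod 3) and 3 ∣ 42, we get r ≡ 1 (mod 3).

(⇒) This fails: r = 1 gives 1 ≡ 1 (mod 3) but 1 ≡ 1 (mod 7), so the conjunction on the right does not hold.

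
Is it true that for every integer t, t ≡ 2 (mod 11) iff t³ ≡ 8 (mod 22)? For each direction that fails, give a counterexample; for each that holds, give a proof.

Only the reverse direction holds.

[⇒] This fails: take t = 13. Then 13 ≡ 2 (mod 11), but 13³ = 2197 ≡ 19 (mod 22), not 8.

[⇐] Conversely, the residues r modulo 22 with r³ ≡ 8 (mod 22) are exactly {2}, and each is ≡ 2 (mod 11).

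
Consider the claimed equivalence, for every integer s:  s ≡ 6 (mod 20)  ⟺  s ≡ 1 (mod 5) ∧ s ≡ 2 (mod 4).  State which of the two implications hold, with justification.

Both directions hold; the statement is true.

(→) Suppose s ≡ 6 (mod 20); write s = 20j + 6. Since 5 ∣ 20, reducing mod 5 gives s ≡ 6 ≡ 1 (mod 5); since 4 ∣ 20, reducing mod 4 gives s ≡ 6 ≡ 2 (mod 4).

(←) Conversely, if s ≡ 1 (mod 5) and s ≡ 2 (mod 4), then by the Chinese remainder theorem s ≡ 6 (mod 20). This is exactly s ≡ 6 (mod 20).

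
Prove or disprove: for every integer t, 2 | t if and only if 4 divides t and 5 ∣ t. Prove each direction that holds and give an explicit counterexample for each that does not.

(⟹) This fails: take t = 2. Certainly 2 ∣ 2, but 4 ∤ 2.

(⟸) Suppose 4 ∣ t and 5 ∣ t. Any common multiple of 4 and 5 is a multiple of their lcm; here gcd(4, 5) = 1, so lcm(4, 5) = 4·5 = 20, so 20 ∣ t. Since 2 ∣ 20, it follows that 2 ∣ t.

Not equivalent: only (⇐) holds.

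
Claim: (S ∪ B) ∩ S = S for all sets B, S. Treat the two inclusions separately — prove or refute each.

The two sets are equal.

(⊆) Let x ∈ (S ∪ B) ∩ S. Then either x ∈ S and x ∉ B; or x ∈ B ∩ S. In each case x ∈ S, so (S ∪ B) ∩ S ⊆ S.

(⊇) Let x ∈ S. Then either x ∈ S and x ∉ B; or x ∈ B ∩ S. In each case x ∈ (S ∪ B) ∩ S, so S ⊆ (S ∪ B) ∩ S.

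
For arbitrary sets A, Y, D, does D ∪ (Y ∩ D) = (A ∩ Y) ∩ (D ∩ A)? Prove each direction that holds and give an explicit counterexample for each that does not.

The sets are not equal: only the reverse inclusion holds.

Reverse inclusion. Let x ∈ (A ∩ Y) ∩ (D ∩ A). Then x ∈ A ∩ Y ∩ D, from which x ∈ D ∪ (Y ∩ D).

Forward inclusion. This inclusion fails. Take A = ∅, Y = ∅, D = {1}; then 1 ∈ D ∪ (Y ∩ D) but 1 ∉ (A ∩ Y) ∩ (D ∩ A).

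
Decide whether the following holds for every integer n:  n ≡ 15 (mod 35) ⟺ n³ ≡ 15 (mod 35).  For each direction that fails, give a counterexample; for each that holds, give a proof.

(⇒) Suppose n ≡ 15 (mod 35). Write n = 35j + 15. Then (35j + 15)³ = 42875j³ + 55125j² + 23625j + 3375 = 35(1225j³ + 1575j² + 675j + 96) + 15, so n³ ≡ 15 (mod 35).

(⇐) This fails: take n = 25. Then 25³ = 15625 ≡ 15 (mod 35), yet 25 ≡ 25 (mod 35), not 15.

The forward direction holds; the converse fails.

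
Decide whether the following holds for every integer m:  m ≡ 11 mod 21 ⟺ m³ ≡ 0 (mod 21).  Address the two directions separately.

Neither implication holds.

[⇒] This fails: take m = 11. Then 11 ≡ 11 (mod 21), but 11³ = 1331 ≡ 8 (mod 21), not 0.

[⇐] This fails: take m = 0. Then 0³ = 0 ≡ 0 (mod 21), yet 0 ≡ 0 (mod 21), not 11.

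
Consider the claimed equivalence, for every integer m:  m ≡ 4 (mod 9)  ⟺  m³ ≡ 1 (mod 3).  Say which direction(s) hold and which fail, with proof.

(⇒) Suppose m ≡ 4 (mod 9). Then m³ ≡ 4³ = 64 (mod 9), and since 3 ∣ 9, also m³ ≡ 1 (mod 3).

(⇐) This fails: take m = 1. Then 1³ = 1 ≡ 1 (mod 3), yet 1 ≡ 1 (mod 9), not 4.

Not equivalent: only (⇒) holds.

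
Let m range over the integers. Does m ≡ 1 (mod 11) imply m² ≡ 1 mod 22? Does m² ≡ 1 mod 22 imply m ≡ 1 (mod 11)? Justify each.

Forward direction. This fails: take m = 12. Then 12 ≡ 1 (mod 11), but 12² = 144 ≡ 12 (mod 22), not 1.

Converse. This fails: take m = 21. Then 21² = 441 ≡ 1 (mod 22), yet 21 ≡ 10 (mod 11), not 1.

Both directions fail.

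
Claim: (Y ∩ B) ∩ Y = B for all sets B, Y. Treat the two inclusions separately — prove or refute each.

Forward inclusion. Let x ∈ (Y ∩ B) ∩ Y. Then x ∈ B ∩ Y, from which x ∈ B.

Reverse inclusion. This inclusion fails. Take B = {1}, Y = ∅; then 1 ∈ B but 1 ∉ (Y ∩ B) ∩ Y.

(⊆) holds; (⊇) fails.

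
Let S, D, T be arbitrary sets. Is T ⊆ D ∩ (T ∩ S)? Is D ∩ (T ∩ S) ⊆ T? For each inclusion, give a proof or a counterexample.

(⟹) This inclusion fails. Take S = ∅, D = ∅, T = {1}; then 1 ∈ T but 1 ∉ D ∩ (T ∩ S).

(⟸) Let x ∈ D ∩ (T ∩ S). Then x ∈ S ∩ D ∩ T, from which x ∈ T.

Only the reverse inclusion holds.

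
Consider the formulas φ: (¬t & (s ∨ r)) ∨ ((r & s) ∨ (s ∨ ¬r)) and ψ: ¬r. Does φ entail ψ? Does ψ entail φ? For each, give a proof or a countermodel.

Forward direction. This fails. Under s = F, r = T, t = F, the left side is true but the right side is false.

Converse. Assume the antecedent. If s is true, the consequent reduces to true regardless of the other variables. If s is false, the antecedent forces (s = F, r = F, t = F) or (s = F, r = F, t = T), and the consequent holds there. Either way the consequent holds.

(⇒) fails; (⇐) holds.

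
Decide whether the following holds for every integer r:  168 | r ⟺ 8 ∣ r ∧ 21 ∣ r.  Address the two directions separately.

(⇒) If 168 ∣ r, write r = 168q. Since 168 = 21·8, r = 8·(21q), so 8 ∣ r; and since 168 = 8·21, r = 21·(8q), so 21 ∣ r.

(⇐) Suppose 8 ∣ r and 21 ∣ r. Any common multiple of 8 and 21 is a multiple of their lcm; here gcd(8, 21) = 1, so lcm(8, 21) = 8·21 = 168, so 168 ∣ r.

The biconditional holds.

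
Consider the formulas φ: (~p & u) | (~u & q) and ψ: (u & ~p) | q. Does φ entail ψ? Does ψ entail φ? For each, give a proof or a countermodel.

[⇒] Assume the antecedent. If u is true, the antecedent forces (u = T, q = F, p = F) or (u = T, q = T, p = F), and (u & ~p) | q holds there. If u is false, the antecedent forces (u = F, q = T, p = F) or (u = F, q = T, p = T), and (u & ~p) | q holds there. Either way (u & ~p) | q holds.

[⇐] This fails. Under u = T, q = T, p = T, the left side is false but the right side is true.

Only the forward implication holds.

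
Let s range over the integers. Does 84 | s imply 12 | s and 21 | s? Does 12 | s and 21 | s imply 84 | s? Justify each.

Both directions hold.

Forward direction. If 84 ∣ s, write s = 84q. Since 84 = 7·12, s = 12·(7q), so 12 ∣ s; and since 84 = 4·21, s = 21·(4q), so 21 ∣ s.

Converse. Suppose 12 ∣ s and 21 ∣ s. Any common multiple of 12 and 21 is a multiple of their lcm; here lcm(12, 21) = 12·21/gcd(12, 21) = 252/3 = 84, so 84 ∣ s.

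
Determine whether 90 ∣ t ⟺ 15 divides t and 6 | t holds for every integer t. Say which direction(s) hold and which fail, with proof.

Only the forward implication holds.

(→) If 90 ∣ t, write t = 90q. Since 90 = 6·15, t = 15·(6q), so 15 ∣ t; and since 90 = 15·6, t = 6·(15q), so 6 ∣ t.

(←) This fails: take t = 30. Both 15 ∣ 30 and 6 ∣ 30, yet 30 is not a multiple of 90 (since 30 = 0·90 + 30), so 90 ∤ 30.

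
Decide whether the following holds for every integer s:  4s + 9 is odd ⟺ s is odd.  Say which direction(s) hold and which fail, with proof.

(⇒) This fails: take s = 4. Then 4s + 9 = 25, which is odd, yet s = 4 is even, not odd.

(⇐) Suppose s is odd. Since 4 is even, 4s is even for every s, so 4s + 9 has the same parity as 9, which is odd. Hence 4s + 9 is odd.

Only the converse holds.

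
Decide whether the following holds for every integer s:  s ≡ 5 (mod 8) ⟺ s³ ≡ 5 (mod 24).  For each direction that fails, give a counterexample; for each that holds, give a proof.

Forward direction. This fails: take s = 13. Then 13 ≡ 5 (mod 8), but 13³ = 2197 ≡ 13 (mod 24), not 5.

Converse. The residues r modulo 24 with r³ ≡ 5 (mod 24) are exactly {5}, and each is ≡ 5 (mod 8).

(⇒) fails; (⇐) holds.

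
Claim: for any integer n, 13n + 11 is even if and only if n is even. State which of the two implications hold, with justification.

Both directions fail.

[⇒] This fails: n = 5 gives 13n + 11 = 76, which is even, but 5 is odd, not even.

[⇐] This also fails: n = 4 is even, but 13n + 11 = 63 is odd, not even.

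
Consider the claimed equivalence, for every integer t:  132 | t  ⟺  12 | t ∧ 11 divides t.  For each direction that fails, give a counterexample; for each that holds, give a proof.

Both implications hold.

(←) Suppose 12 ∣ t and 11 ∣ t. Any common multiple of 12 and 11 is a multiple of their lcm; here gcd(12, 11) = 1, so lcm(12, 11) = 12·11 = 132, so 132 ∣ t.

(→) If 132 ∣ t, write t = 132q. Since 132 = 11·12, t = 12·(11q), so 12 ∣ t; and since 132 = 12·11, t = 11·(12q), so 11 ∣ t.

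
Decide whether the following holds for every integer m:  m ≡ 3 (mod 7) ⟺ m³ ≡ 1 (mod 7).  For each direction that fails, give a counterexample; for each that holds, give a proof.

(⇒) This fails: take m = 3. Then 3 ≡ 3 (mod 7), but 3³ = 27 ≡ 6 (mod 7), not 1.

(⇐) This fails: take m = 1. Then 1³ = 1 ≡ 1 (mod 7), yet 1 ≡ 1 (mod 7), not 3.

(⇒) fails and (⇐) fails.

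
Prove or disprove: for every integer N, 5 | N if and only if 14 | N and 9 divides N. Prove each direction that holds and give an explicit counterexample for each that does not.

Both directions fail.

(⟹) This fails: take N = 5. Certainly 5 ∣ 5, but 14 ∤ 5.

(⟸) This fails: take N = 126. Both 14 ∣ 126 and 9 ∣ 126, yet 126 is not a multiple of 5 (since 126 = 25·5 + 1), so 5 ∤ 126.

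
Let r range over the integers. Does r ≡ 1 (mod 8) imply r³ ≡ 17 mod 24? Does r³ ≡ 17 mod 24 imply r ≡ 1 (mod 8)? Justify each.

Only the converse holds.

(⟹) This fails: take r = 1. Then 1 ≡ 1 (mod 8), but 1³ = 1 ≡ 1 (mod 24), not 17.

(⟸) Conversely, the residues r modulo 24 with r³ ≡ 17 (mod 24) are exactly {17}, and each is ≡ 1 (mod 8).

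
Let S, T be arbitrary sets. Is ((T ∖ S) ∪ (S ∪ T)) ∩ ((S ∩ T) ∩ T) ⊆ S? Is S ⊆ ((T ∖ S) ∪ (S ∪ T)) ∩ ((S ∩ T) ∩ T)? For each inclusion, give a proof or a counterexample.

(⟹) Let x ∈ ((T ∖ S) ∪ (S ∪ T)) ∩ ((S ∩ T) ∩ T). Then x ∈ S ∩ T, from which x ∈ S.

(⟸) This inclusion fails. Take S = {1}, T = ∅; then 1 ∈ S but 1 ∉ ((T ∖ S) ∪ (S ∪ T)) ∩ ((S ∩ T) ∩ T).

(⊆) holds; (⊇) fails.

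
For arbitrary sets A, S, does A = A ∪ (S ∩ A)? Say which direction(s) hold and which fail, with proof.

Reverse inclusion. Let x ∈ A ∪ (S ∩ A). Then either x ∈ A and x ∉ S; or x ∈ A ∩ S. In each case x ∈ A, so A ∪ (S ∩ A) ⊆ A.

Forward inclusion. Let x ∈ A. Then either x ∈ A and x ∉ S; or x ∈ A ∩ S. In each case x ∈ A ∪ (S ∩ A), so A ⊆ A ∪ (S ∩ A).

Both inclusions hold.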